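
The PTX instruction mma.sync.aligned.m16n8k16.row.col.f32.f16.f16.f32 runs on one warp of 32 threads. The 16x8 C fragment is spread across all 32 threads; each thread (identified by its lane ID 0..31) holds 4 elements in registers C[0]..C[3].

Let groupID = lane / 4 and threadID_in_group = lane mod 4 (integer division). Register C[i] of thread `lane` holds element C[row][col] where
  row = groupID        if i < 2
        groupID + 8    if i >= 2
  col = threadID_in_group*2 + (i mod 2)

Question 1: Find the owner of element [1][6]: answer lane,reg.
7,0

r:1=>grp=1,rB=0  c:6=>tig=3,lo=0
L=1*4+3=7  i=0*2+0=0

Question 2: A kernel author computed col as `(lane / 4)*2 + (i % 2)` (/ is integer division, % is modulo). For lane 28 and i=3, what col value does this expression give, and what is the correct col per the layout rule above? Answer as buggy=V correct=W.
`(lane / 4)*2 + (i % 2)`[28,3]=>15
lane 28=>28/4=7, 28 mod 4=0
i=3  r:7+8=>15  c:2·0+1=>1
col: 15 vs 1

buggy=15 correct=1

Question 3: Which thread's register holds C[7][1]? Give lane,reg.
r:7=>grp=7,rB=0  c:1=>tig=0,lo=1
L=7*4+0=28  i=0*2+1=1

28,1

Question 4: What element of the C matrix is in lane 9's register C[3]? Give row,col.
lane 9: G=2 (9/4), T=1 (9%4)
i=3: r=2+8=10, c=1*2+1=3

10,3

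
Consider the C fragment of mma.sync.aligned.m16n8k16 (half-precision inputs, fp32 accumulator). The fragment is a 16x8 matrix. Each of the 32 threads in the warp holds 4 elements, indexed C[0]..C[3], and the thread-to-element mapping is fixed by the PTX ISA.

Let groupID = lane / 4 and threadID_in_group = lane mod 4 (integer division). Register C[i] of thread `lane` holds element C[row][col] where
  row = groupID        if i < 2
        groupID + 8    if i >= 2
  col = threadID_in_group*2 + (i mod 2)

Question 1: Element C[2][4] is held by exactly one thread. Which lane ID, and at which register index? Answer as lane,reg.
10,0

r: 2->gid=2,r8=0  c: 4->tid=2,i&1=0
L=2*4+2=10  i=0*2+0=0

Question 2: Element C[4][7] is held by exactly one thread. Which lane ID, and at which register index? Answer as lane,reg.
19,1

r:4=>grp=4,rB=0  c:7=>tig=3,lo=1
L=4*4+3=19  i=0*2+1=1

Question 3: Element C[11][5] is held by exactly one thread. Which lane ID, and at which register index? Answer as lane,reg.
r:11=>grp=3,rB=1  c:5=>tig=2,lo=1
L=3*4+2=14  i=1*2+1=3

14,3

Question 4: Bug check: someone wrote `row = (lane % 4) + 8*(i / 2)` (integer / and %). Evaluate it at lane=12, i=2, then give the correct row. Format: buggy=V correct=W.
buggy=8 correct=11

`(lane % 4) + 8*(i / 2)`[12,2]=>8
lane 12: grp=3 (12/4), tig=0 (12%4)
i=2: r=3+8=11, c=0*2+0=0
row: 8 vs 11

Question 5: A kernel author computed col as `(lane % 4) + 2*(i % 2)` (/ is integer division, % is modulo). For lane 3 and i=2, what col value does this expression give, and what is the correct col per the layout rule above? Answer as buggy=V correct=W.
`(lane % 4) + 2*(i % 2)`[3,2]→3
L=3→G=3>>2=0, T=3&3=3
[2]→row 0+8=8  col 3·2+0=6
col: 3 vs 6

buggy=3 correct=6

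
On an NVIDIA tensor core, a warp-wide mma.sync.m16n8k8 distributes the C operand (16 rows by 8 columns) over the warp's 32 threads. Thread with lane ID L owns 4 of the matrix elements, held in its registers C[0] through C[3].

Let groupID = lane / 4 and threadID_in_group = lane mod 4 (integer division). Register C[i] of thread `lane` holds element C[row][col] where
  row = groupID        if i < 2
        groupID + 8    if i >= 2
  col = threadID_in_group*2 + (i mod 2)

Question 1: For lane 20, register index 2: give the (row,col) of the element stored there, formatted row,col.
lane 20->20/4=5, 20 mod 4=0
i=2  r:5+8->13  c:2·0+0->0

13,0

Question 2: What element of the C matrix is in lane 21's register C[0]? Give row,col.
5,2

21: G=5,T=1
[0] (5+0,1*2+0) = (5,2)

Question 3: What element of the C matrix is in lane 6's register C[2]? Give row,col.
9,4

lane 6→6/4=1, 6 mod 4=2
i=2  r:1+8→9  c:2·2+0→4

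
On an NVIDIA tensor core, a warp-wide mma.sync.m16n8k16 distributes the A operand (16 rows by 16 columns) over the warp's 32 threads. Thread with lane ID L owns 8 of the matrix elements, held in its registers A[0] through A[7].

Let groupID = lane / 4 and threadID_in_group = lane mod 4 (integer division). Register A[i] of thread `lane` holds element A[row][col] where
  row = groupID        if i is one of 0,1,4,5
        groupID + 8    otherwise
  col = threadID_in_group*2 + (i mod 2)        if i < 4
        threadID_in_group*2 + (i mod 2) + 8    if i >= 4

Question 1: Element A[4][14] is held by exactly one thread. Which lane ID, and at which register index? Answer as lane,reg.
19,4

r=4⇒gr=4,Rb=0  c=14⇒Cb=1,th=3,odd=0
L=4*4+3=19  i=1*4+0*2+0=4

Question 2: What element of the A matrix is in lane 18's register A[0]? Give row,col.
4,4

lane 18: grp=4 (18/4), tig=2 (18%4)
i=0: r=4+0=4, c=2*2+0+0=4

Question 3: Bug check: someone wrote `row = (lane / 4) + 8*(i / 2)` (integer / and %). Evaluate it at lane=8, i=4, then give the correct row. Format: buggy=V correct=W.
`(lane / 4) + 8*(i / 2)`[8,4]→18
lane 8→8/4=2, 8 mod 4=0
i=4  r:2+0→2  c:2·0+0+8→8
row: 18 vs 2

buggy=18 correct=2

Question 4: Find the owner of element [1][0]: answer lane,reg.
r=1->g=1,rb=0  c=0->cb=0,t=0,b0=0
L=1*4+0=4  i=0*4+0*2+0=0

4,0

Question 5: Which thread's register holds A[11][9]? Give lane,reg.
12,7

r=11⇒gr=3,Rb=1  c=9⇒Cb=1,th=0,odd=1
L=3*4+0=12  i=1*4+1*2+1=7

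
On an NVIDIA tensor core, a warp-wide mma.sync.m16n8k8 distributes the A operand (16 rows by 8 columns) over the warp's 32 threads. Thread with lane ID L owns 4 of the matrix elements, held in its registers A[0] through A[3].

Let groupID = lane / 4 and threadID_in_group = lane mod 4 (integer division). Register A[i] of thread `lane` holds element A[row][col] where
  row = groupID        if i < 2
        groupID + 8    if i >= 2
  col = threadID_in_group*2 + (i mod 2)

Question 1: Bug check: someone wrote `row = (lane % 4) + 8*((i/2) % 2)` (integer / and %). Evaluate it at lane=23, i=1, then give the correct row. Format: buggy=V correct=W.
`(lane % 4) + 8*((i/2) % 2)`[23,1]->3
L=23->gid=23>>2=5, tid=23&3=3
[1]->row 5+0=5  col 3·2+1=7
row: 3 vs 5

buggy=3 correct=5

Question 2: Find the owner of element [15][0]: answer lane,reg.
r=15⇒gr=7,Rb=1  c=0⇒th=0,odd=0
L=7*4+0=28  i=1*2+0=2

28,2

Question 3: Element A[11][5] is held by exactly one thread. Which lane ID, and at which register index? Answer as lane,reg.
14,3

r:11=>grp=3,rB=1  c:5=>tig=2,lo=1
L=3*4+2=14  i=1*2+1=3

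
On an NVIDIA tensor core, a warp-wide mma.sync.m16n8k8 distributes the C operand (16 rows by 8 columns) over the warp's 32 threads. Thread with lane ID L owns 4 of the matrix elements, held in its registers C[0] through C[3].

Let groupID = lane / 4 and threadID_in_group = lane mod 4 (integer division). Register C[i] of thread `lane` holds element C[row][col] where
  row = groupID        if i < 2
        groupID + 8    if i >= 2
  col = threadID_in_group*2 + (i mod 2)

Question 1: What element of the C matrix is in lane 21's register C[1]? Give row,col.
5,3

L=21=>grp=21>>2=5, tig=21&3=1
[1]=>row 5+0=5  col 1·2+1=3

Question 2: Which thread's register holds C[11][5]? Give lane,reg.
r=11→G=3,rhi=1  c=5→T=2,p=1
L=3*4+2=14  i=1*2+1=3

14,3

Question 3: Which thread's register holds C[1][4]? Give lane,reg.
r=1->g=1,rb=0  c=4->t=2,b0=0
L=1*4+2=6  i=0*2+0=0

6,0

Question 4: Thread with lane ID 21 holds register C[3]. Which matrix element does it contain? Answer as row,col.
21: gid=5,tid=1
[3] (5+8,1*2+1) = (13,3)

13,3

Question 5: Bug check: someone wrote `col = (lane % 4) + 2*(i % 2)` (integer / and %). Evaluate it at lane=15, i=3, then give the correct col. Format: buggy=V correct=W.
`(lane % 4) + 2*(i % 2)`[15,3]->5
15: gid=3,tid=3
[3] (3+8,3*2+1) = (11,7)
col: 5 vs 7

buggy=5 correct=7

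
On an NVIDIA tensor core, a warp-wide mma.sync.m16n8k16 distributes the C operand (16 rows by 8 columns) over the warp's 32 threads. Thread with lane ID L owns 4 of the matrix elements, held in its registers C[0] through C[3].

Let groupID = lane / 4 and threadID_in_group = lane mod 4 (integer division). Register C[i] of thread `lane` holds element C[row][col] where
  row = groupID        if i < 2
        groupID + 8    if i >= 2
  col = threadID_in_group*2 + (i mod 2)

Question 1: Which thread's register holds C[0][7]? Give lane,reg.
3,1

r=0->g=0,rb=0  c=7->t=3,b0=1
L=0*4+3=3  i=0*2+1=1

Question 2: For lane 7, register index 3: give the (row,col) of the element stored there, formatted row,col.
lane 7: gid=1 (7/4), tid=3 (7%4)
i=3: r=1+8=9, c=3*2+1=7

9,7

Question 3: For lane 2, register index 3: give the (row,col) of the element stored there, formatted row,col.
lane 2: grp=0 (2/4), tig=2 (2%4)
i=3: r=0+8=8, c=2*2+1=5

8,5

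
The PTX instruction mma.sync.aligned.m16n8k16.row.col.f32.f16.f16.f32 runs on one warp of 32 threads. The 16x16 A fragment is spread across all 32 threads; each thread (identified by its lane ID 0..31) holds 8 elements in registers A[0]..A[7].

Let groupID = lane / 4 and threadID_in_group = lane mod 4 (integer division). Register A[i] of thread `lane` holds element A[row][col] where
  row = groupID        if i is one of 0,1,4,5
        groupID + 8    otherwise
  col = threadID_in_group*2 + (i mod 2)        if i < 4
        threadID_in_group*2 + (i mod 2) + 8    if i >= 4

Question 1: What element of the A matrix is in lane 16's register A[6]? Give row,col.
12,8

lane 16→16/4=4, 16 mod 4=0
i=6  r:4+8→12  c:2·0+0+8→8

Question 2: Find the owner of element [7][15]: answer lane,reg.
r: 7->gid=7,r8=0  c: 15->c8=1,tid=3,i&1=1
L=7*4+3=31  i=1*4+0*2+1=5

31,5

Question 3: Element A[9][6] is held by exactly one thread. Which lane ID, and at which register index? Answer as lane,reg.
r:9=>grp=1,rB=1  c:6=>cB=0,tig=3,lo=0
L=1*4+3=7  i=0*4+1*2+0=2

7,2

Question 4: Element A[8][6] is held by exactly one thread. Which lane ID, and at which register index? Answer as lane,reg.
r: 8->gid=0,r8=1  c: 6->c8=0,tid=3,i&1=0
L=0*4+3=3  i=0*4+1*2+0=2

3,2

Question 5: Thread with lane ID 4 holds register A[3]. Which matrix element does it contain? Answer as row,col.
9,1

L=4->g=4>>2=1, t=4&3=0
[3]->row 1+8=9  col 0·2+1+0=1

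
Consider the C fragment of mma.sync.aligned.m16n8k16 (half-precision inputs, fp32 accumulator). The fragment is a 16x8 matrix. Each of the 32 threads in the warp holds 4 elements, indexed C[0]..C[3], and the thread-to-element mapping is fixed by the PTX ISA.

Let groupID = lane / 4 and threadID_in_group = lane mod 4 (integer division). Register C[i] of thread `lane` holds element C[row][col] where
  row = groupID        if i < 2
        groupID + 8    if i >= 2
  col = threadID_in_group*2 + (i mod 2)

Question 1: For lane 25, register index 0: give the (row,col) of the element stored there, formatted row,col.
lane 25⇒25/4=6, 25 mod 4=1
i=0  r:6+0⇒6  c:2·1+0⇒2

6,2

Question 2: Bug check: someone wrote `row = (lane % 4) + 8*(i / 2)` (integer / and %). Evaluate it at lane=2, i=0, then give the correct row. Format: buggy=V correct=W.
buggy=2 correct=0

`(lane % 4) + 8*(i / 2)`[2,0]->2
lane 2: gid=0 (2/4), tid=2 (2%4)
i=0: r=0+0=0, c=2*2+0=4
row: 2 vs 0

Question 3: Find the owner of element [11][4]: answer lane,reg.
r:11=>grp=3,rB=1  c:4=>tig=2,lo=0
L=3*4+2=14  i=1*2+0=2

14,2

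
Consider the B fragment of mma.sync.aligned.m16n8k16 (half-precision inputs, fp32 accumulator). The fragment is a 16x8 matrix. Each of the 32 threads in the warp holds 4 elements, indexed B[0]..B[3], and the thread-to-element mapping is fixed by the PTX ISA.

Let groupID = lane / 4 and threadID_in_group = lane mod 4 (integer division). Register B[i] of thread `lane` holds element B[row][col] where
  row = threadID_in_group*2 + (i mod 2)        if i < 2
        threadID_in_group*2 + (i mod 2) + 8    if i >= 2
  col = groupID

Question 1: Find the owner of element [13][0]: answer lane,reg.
c: 0->gid=0  r: 13->r8=1,tid=2,i&1=1
L=0*4+2=2  i=1*2+1=3

2,3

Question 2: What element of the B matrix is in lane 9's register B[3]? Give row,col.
11,2

L=9->gid=9>>2=2, tid=9&3=1
[3]->row 1·2+1+8=11  col gid=2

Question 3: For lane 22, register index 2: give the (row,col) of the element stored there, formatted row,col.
12,5

lane 22: G=5 (22/4), T=2 (22%4)
i=2: r=2*2+0+8=12, c=G=5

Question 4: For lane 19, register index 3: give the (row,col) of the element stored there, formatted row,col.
15,4

L=19->g=19>>2=4, t=19&3=3
[3]->row 3·2+1+8=15  col g=4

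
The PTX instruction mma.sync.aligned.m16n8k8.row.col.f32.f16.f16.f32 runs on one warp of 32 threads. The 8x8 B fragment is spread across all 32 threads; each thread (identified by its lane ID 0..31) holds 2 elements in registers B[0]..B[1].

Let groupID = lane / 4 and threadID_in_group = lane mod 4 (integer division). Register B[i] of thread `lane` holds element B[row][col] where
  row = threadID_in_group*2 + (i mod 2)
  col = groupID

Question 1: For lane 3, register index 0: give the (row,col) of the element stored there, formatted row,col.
lane 3: G=0 (3/4), T=3 (3%4)
i=0: r=3*2+0=6, c=G=0

6,0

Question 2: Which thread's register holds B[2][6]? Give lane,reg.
25,0

c: 6->gid=6  r: 2->tid=1,i&1=0
L=6*4+1=25  i=0=0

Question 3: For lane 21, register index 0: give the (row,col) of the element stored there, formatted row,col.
lane 21: G=5 (21/4), T=1 (21%4)
i=0: r=1*2+0=2, c=G=5

2,5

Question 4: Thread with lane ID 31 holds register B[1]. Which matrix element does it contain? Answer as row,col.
lane 31=>31/4=7, 31 mod 4=3
i=1  r:2·3+1=>7  c:7

7,7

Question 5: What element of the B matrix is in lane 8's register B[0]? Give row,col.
8: gr=2,th=0
[0] (0*2+0,2) = (0,2)

0,2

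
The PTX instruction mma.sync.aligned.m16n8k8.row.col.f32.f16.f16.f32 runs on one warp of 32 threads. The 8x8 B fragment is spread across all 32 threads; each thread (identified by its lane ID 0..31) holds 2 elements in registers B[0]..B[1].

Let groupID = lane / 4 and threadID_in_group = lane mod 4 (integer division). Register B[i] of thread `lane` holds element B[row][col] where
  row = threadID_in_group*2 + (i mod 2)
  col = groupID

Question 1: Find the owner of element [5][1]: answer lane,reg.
c=1→G=1  r=5→T=2,p=1
L=1*4+2=6  i=1=1

6,1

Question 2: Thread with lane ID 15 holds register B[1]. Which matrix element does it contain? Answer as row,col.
7,3

15: gid=3,tid=3
[1] (3*2+1,3) = (7,3)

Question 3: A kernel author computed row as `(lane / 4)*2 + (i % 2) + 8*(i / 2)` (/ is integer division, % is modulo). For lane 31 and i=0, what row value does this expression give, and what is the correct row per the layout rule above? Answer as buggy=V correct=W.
buggy=14 correct=6

`(lane / 4)*2 + (i % 2) + 8*(i / 2)`[31,0]->14
lane 31: gid=7 (31/4), tid=3 (31%4)
i=0: r=3*2+0=6, c=gid=7
row: 14 vs 6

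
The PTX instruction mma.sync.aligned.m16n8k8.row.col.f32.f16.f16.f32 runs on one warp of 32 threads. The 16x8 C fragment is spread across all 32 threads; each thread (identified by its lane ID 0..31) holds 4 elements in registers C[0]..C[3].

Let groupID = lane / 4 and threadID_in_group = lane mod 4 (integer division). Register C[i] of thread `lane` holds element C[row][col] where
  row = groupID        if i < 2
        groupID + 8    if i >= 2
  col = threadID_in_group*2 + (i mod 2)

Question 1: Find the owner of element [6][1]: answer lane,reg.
24,1

r: 6->gid=6,r8=0  c: 1->tid=0,i&1=1
L=6*4+0=24  i=0*2+1=1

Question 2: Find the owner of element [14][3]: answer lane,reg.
25,3

r=14⇒gr=6,Rb=1  c=3⇒th=1,odd=1
L=6*4+1=25  i=1*2+1=3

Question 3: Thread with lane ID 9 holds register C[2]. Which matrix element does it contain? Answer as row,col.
lane 9⇒9/4=2, 9 mod 4=1
i=2  r:2+8⇒10  c:2·1+0⇒2

10,2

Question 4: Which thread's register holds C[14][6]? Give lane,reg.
r: 14->gid=6,r8=1  c: 6->tid=3,i&1=0
L=6*4+3=27  i=1*2+0=2

27,2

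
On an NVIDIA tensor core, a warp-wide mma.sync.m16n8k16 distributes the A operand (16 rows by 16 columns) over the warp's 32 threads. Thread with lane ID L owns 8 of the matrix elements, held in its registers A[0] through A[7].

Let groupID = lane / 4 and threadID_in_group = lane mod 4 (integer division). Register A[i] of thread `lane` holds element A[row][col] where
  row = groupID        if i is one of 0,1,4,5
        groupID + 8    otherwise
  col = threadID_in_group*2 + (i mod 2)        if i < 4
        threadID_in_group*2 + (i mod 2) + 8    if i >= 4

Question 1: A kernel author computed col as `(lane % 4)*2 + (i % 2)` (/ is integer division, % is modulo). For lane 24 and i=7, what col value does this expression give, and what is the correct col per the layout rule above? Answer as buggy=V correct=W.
buggy=1 correct=9

`(lane % 4)*2 + (i % 2)`[24,7]=>1
24: grp=6,tig=0
[7] (6+8,0*2+1+8) = (14,9)
col: 1 vs 9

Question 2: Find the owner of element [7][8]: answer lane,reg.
28,4

r=7→G=7,rhi=0  c=8→chi=1,T=0,p=0
L=7*4+0=28  i=1*4+0*2+0=4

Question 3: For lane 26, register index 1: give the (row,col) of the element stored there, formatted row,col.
6,5

lane 26: G=6 (26/4), T=2 (26%4)
i=1: r=6+0=6, c=2*2+1+0=5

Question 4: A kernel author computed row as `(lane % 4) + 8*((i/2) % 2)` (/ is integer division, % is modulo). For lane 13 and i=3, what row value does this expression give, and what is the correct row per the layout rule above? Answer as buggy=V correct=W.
`(lane % 4) + 8*((i/2) % 2)`[13,3]=>9
L=13=>grp=13>>2=3, tig=13&3=1
[3]=>row 3+8=11  col 1·2+1+0=3
row: 9 vs 11

buggy=9 correct=11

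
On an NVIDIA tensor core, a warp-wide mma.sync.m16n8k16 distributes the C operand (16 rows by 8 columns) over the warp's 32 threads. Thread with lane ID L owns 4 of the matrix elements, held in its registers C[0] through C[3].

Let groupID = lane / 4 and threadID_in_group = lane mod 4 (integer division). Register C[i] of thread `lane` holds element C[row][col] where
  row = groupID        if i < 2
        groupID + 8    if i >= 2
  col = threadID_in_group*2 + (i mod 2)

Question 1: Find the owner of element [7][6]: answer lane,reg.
r=7⇒gr=7,Rb=0  c=6⇒th=3,odd=0
L=7*4+3=31  i=0*2+0=0

31,0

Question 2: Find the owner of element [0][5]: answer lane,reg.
2,1

r: 0->gid=0,r8=0  c: 5->tid=2,i&1=1
L=0*4+2=2  i=0*2+1=1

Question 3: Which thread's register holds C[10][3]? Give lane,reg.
r=10→G=2,rhi=1  c=3→T=1,p=1
L=2*4+1=9  i=1*2+1=3

9,3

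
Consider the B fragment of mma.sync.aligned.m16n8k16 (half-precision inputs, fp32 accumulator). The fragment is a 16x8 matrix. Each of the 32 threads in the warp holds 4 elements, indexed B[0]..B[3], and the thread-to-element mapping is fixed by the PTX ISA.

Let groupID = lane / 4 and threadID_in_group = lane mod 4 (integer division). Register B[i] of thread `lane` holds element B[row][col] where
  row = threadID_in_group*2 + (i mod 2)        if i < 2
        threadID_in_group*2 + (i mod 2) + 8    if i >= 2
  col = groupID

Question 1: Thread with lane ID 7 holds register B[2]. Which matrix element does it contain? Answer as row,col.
14,1

lane 7→7/4=1, 7 mod 4=3
i=2  r:2·3+0+8→14  c:1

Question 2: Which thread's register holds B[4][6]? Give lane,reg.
c:6=>grp=6  r:4=>rB=0,tig=2,lo=0
L=6*4+2=26  i=0*2+0=0

26,0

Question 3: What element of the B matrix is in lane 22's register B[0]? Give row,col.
4,5

lane 22: gid=5 (22/4), tid=2 (22%4)
i=0: r=2*2+0+0=4, c=gid=5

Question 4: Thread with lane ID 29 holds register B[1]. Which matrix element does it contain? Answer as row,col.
lane 29: gr=7 (29/4), th=1 (29%4)
i=1: r=1*2+1+0=3, c=gr=7

3,7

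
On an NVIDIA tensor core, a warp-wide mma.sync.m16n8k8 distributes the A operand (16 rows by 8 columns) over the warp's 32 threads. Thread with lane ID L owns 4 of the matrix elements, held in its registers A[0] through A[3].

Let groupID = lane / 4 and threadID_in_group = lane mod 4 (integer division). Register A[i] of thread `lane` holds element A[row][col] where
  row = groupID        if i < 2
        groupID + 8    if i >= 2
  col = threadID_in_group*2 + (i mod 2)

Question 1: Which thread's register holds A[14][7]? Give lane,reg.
27,3

r=14⇒gr=6,Rb=1  c=7⇒th=3,odd=1
L=6*4+3=27  i=1*2+1=3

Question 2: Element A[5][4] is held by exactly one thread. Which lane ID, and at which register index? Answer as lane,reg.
r: 5->gid=5,r8=0  c: 4->tid=2,i&1=0
L=5*4+2=22  i=0*2+0=0

22,0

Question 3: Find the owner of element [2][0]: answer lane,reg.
r:2=>grp=2,rB=0  c:0=>tig=0,lo=0
L=2*4+0=8  i=0*2+0=0

8,0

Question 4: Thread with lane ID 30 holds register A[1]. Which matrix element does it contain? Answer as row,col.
7,5

30: g=7,t=2
[1] (7+0,2*2+1) = (7,5)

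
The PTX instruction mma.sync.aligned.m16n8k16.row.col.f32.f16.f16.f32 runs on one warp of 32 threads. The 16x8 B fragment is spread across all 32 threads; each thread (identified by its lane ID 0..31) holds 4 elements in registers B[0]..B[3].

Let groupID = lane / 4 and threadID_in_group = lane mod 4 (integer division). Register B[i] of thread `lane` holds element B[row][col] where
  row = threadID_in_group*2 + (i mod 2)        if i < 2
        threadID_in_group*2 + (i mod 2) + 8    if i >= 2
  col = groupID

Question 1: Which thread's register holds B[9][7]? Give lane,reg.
28,3

c=7⇒gr=7  r=9⇒Rb=1,th=0,odd=1
L=7*4+0=28  i=1*2+1=3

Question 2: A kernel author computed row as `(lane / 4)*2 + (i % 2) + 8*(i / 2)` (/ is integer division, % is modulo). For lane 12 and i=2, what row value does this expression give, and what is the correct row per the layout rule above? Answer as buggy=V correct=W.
`(lane / 4)*2 + (i % 2) + 8*(i / 2)`[12,2]->14
lane 12: g=3 (12/4), t=0 (12%4)
i=2: r=0*2+0+8=8, c=g=3
row: 14 vs 8

buggy=14 correct=8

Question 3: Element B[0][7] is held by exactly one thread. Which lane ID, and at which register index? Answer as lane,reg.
28,0

c: 7->gid=7  r: 0->r8=0,tid=0,i&1=0
L=7*4+0=28  i=0*2+0=0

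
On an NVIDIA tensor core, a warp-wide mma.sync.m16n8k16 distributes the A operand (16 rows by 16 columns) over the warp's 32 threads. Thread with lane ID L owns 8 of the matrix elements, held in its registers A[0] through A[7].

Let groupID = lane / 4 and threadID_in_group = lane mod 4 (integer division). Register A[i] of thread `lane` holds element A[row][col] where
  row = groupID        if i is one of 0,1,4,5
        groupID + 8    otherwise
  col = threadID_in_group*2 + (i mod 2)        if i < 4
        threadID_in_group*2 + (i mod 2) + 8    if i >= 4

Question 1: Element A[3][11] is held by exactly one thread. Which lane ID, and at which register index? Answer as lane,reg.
13,5

r=3->g=3,rb=0  c=11->cb=1,t=1,b0=1
L=3*4+1=13  i=1*4+0*2+1=5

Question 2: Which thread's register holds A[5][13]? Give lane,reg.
22,5

r=5⇒gr=5,Rb=0  c=13⇒Cb=1,th=2,odd=1
L=5*4+2=22  i=1*4+0*2+1=5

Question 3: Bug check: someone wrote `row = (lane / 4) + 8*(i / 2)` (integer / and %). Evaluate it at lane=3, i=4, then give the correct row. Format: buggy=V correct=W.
buggy=16 correct=0

`(lane / 4) + 8*(i / 2)`[3,4]->16
lane 3->3/4=0, 3 mod 4=3
i=4  r:0+0->0  c:2·3+0+8->14
row: 16 vs 0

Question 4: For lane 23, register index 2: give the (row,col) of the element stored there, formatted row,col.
13,6

lane 23: gid=5 (23/4), tid=3 (23%4)
i=2: r=5+8=13, c=3*2+0+0=6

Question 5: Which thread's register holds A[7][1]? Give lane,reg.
28,1

r=7->g=7,rb=0  c=1->cb=0,t=0,b0=1
L=7*4+0=28  i=0*4+0*2+1=1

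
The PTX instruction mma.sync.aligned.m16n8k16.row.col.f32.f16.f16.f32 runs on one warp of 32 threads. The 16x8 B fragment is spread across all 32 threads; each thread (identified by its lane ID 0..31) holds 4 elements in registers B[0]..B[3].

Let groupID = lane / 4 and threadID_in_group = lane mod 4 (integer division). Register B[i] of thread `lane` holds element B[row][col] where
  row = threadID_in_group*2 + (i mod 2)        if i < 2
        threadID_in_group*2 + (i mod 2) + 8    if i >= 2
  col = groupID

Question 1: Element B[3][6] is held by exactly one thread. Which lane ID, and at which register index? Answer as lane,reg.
25,1

c=6→G=6  r=3→rhi=0,T=1,p=1
L=6*4+1=25  i=0*2+1=1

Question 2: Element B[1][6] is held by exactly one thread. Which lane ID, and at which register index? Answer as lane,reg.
c:6=>grp=6  r:1=>rB=0,tig=0,lo=1
L=6*4+0=24  i=0*2+1=1

24,1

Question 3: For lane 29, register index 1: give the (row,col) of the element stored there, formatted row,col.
lane 29: G=7 (29/4), T=1 (29%4)
i=1: r=1*2+1+0=3, c=G=7

3,7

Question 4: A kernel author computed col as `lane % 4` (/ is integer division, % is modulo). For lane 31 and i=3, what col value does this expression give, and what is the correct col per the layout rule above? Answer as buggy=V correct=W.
`lane % 4`[31,3]->3
lane 31: g=7 (31/4), t=3 (31%4)
i=3: r=3*2+1+8=15, c=g=7
col: 3 vs 7

buggy=3 correct=7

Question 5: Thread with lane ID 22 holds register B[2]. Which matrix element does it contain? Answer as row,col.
12,5

lane 22→22/4=5, 22 mod 4=2
i=2  r:2·2+0+8→12  c:5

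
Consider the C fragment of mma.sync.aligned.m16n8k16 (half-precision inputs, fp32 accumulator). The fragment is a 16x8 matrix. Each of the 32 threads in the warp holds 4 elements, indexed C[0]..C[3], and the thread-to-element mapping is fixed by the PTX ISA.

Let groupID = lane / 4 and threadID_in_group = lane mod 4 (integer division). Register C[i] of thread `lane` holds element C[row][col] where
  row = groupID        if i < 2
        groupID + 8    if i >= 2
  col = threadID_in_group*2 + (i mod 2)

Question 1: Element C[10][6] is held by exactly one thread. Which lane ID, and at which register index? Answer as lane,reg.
r=10⇒gr=2,Rb=1  c=6⇒th=3,odd=0
L=2*4+3=11  i=1*2+0=2

11,2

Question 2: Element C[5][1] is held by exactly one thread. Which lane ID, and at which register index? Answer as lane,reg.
r=5→G=5,rhi=0  c=1→T=0,p=1
L=5*4+0=20  i=0*2+1=1

20,1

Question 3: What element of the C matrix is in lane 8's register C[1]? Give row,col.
L=8->gid=8>>2=2, tid=8&3=0
[1]->row 2+0=2  col 0·2+1=1

2,1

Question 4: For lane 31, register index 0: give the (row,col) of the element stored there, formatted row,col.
lane 31: gid=7 (31/4), tid=3 (31%4)
i=0: r=7+0=7, c=3*2+0=6

7,6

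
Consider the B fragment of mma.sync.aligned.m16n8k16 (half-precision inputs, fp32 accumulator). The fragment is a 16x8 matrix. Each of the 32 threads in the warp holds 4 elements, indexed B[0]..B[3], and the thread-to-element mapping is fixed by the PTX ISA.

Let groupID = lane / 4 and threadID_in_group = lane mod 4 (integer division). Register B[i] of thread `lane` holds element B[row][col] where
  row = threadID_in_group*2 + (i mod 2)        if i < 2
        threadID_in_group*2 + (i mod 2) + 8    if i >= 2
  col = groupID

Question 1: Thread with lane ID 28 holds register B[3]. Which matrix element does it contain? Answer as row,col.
lane 28: G=7 (28/4), T=0 (28%4)
i=3: r=0*2+1+8=9, c=G=7

9,7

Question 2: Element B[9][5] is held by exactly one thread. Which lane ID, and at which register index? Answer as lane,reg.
20,3

c:5=>grp=5  r:9=>rB=1,tig=0,lo=1
L=5*4+0=20  i=1*2+1=3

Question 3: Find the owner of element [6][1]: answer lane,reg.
7,0

c=1→G=1  r=6→rhi=0,T=3,p=0
L=1*4+3=7  i=0*2+0=0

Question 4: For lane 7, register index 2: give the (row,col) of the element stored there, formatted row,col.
14,1

L=7⇒gr=7>>2=1, th=7&3=3
[2]⇒row 3·2+0+8=14  col gr=1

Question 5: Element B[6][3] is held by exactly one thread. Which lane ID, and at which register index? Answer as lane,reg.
c=3⇒gr=3  r=6⇒Rb=0,th=3,odd=0
L=3*4+3=15  i=0*2+0=0

15,0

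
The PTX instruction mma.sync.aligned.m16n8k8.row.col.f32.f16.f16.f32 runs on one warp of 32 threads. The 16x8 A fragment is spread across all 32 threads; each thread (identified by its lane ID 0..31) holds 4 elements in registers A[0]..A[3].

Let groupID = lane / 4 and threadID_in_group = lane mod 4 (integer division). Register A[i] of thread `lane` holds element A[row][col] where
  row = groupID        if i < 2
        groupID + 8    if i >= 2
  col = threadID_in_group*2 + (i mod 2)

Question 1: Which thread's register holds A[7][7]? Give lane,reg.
r=7->g=7,rb=0  c=7->t=3,b0=1
L=7*4+3=31  i=0*2+1=1

31,1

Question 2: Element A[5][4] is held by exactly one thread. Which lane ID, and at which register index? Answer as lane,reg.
r=5⇒gr=5,Rb=0  c=4⇒th=2,odd=0
L=5*4+2=22  i=0*2+0=0

22,0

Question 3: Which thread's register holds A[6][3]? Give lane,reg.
r: 6->gid=6,r8=0  c: 3->tid=1,i&1=1
L=6*4+1=25  i=0*2+1=1

25,1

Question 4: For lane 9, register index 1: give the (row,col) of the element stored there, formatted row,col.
lane 9->9/4=2, 9 mod 4=1
i=1  r:2+0->2  c:2·1+1->3

2,3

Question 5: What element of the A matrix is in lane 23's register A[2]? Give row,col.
L=23⇒gr=23>>2=5, th=23&3=3
[2]⇒row 5+8=13  col 3·2+0=6

13,6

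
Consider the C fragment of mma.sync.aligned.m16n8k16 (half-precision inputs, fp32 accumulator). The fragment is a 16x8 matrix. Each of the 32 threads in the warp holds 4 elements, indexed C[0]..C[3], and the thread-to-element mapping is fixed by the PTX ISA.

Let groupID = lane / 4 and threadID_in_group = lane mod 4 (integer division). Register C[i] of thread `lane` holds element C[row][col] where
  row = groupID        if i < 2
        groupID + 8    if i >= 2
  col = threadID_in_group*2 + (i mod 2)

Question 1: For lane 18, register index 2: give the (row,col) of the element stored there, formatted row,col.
12,4

18: g=4,t=2
[2] (4+8,2*2+0) = (12,4)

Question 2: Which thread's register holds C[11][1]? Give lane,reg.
12,3

r=11⇒gr=3,Rb=1  c=1⇒th=0,odd=1
L=3*4+0=12  i=1*2+1=3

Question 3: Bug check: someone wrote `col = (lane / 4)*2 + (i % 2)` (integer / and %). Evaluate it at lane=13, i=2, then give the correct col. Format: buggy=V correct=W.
buggy=6 correct=2

`(lane / 4)*2 + (i % 2)`[13,2]⇒6
lane 13⇒13/4=3, 13 mod 4=1
i=2  r:3+8⇒11  c:2·1+0⇒2
col: 6 vs 2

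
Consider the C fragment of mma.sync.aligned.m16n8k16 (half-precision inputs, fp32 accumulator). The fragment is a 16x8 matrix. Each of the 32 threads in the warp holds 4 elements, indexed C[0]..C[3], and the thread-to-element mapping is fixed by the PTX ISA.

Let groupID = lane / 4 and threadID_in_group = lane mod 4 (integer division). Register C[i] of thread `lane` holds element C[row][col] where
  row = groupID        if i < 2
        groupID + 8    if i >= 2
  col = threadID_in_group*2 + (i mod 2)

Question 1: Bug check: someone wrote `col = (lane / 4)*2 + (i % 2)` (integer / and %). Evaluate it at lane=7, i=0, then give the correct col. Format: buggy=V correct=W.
`(lane / 4)*2 + (i % 2)`[7,0]→2
7: G=1,T=3
[0] (1+0,3*2+0) = (1,6)
col: 2 vs 6

buggy=2 correct=6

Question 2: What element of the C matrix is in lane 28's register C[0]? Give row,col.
7,0

L=28=>grp=28>>2=7, tig=28&3=0
[0]=>row 7+0=7  col 0·2+0=0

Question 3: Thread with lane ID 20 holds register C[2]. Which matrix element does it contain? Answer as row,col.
lane 20->20/4=5, 20 mod 4=0
i=2  r:5+8->13  c:2·0+0->0

13,0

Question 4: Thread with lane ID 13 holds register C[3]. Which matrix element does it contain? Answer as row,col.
lane 13: g=3 (13/4), t=1 (13%4)
i=3: r=3+8=11, c=1*2+1=3

11,3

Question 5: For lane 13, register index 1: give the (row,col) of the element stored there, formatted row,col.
3,3

lane 13: gr=3 (13/4), th=1 (13%4)
i=1: r=3+0=3, c=1*2+1=3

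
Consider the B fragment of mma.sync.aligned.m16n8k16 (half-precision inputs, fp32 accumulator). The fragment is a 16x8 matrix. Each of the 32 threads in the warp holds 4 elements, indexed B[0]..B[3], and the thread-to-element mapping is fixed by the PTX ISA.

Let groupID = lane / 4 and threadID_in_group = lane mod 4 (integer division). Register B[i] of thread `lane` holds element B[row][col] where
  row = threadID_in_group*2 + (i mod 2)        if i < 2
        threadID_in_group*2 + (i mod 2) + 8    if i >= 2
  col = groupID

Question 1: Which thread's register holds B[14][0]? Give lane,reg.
3,2

c=0->g=0  r=14->rb=1,t=3,b0=0
L=0*4+3=3  i=1*2+0=2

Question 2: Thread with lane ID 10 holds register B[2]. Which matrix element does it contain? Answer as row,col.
12,2

lane 10->10/4=2, 10 mod 4=2
i=2  r:2·2+0+8->12  c:2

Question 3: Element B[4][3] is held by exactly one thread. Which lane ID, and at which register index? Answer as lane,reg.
c=3→G=3  r=4→rhi=0,T=2,p=0
L=3*4+2=14  i=0*2+0=0

14,0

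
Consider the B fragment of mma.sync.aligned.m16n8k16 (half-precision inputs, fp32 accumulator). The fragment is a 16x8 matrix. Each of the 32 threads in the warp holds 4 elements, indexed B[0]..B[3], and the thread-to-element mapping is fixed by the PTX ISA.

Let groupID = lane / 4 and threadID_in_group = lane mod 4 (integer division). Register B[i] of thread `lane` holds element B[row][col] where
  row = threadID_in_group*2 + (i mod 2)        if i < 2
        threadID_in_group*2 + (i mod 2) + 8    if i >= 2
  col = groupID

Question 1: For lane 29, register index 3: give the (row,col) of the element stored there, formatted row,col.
lane 29⇒29/4=7, 29 mod 4=1
i=3  r:2·1+1+8⇒11  c:7

11,7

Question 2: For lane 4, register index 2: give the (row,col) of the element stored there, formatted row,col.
lane 4=>4/4=1, 4 mod 4=0
i=2  r:2·0+0+8=>8  c:1

8,1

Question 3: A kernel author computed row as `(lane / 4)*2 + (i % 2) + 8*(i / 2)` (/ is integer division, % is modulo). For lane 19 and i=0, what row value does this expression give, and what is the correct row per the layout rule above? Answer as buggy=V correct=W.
buggy=8 correct=6

`(lane / 4)*2 + (i % 2) + 8*(i / 2)`[19,0]->8
lane 19: g=4 (19/4), t=3 (19%4)
i=0: r=3*2+0+0=6, c=g=4
row: 8 vs 6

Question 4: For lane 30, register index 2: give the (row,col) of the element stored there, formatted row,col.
lane 30=>30/4=7, 30 mod 4=2
i=2  r:2·2+0+8=>12  c:7

12,7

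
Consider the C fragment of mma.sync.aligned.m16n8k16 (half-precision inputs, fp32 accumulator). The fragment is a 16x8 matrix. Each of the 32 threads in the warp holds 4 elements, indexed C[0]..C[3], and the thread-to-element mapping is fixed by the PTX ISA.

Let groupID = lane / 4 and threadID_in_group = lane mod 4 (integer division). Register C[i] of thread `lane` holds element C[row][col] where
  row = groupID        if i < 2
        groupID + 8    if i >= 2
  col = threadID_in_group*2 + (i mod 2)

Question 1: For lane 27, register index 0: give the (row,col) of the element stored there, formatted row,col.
6,6

L=27->g=27>>2=6, t=27&3=3
[0]->row 6+0=6  col 3·2+0=6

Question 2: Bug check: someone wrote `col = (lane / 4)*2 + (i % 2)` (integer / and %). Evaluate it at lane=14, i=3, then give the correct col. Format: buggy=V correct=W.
buggy=7 correct=5

`(lane / 4)*2 + (i % 2)`[14,3]→7
lane 14: G=3 (14/4), T=2 (14%4)
i=3: r=3+8=11, c=2*2+1=5
col: 7 vs 5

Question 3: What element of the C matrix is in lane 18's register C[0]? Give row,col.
lane 18⇒18/4=4, 18 mod 4=2
i=0  r:4+0⇒4  c:2·2+0⇒4

4,4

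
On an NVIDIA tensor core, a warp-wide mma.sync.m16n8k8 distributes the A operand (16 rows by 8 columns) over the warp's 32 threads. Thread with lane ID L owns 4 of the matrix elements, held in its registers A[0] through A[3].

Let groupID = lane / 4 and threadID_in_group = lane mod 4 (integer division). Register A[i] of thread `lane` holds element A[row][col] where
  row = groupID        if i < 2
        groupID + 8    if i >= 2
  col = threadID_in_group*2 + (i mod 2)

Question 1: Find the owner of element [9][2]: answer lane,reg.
r: 9->gid=1,r8=1  c: 2->tid=1,i&1=0
L=1*4+1=5  i=1*2+0=2

5,2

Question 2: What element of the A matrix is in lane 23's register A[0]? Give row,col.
lane 23→23/4=5, 23 mod 4=3
i=0  r:5+0→5  c:2·3+0→6

5,6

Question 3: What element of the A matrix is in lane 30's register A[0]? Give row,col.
30: G=7,T=2
[0] (7+0,2*2+0) = (7,4)

7,4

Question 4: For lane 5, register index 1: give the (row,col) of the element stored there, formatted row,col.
1,3

lane 5->5/4=1, 5 mod 4=1
i=1  r:1+0->1  c:2·1+1->3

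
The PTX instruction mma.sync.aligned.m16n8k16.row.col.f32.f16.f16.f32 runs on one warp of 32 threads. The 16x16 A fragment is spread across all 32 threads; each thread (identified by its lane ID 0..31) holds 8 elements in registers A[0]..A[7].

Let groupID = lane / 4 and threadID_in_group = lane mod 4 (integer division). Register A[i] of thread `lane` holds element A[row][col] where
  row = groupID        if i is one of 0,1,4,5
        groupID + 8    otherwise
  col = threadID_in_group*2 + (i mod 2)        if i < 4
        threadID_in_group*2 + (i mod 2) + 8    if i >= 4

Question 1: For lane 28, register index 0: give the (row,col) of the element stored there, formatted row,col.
7,0

lane 28: g=7 (28/4), t=0 (28%4)
i=0: r=7+0=7, c=0*2+0+0=0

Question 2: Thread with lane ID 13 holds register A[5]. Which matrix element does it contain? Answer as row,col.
lane 13: grp=3 (13/4), tig=1 (13%4)
i=5: r=3+0=3, c=1*2+1+8=11

3,11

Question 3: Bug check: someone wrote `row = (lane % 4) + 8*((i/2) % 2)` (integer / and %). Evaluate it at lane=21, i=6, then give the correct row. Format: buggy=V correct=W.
buggy=9 correct=13

`(lane % 4) + 8*((i/2) % 2)`[21,6]⇒9
21: gr=5,th=1
[6] (5+8,1*2+0+8) = (13,10)
row: 9 vs 13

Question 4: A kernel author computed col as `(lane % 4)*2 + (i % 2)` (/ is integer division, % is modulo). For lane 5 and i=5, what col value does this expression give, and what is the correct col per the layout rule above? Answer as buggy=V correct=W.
`(lane % 4)*2 + (i % 2)`[5,5]→3
5: G=1,T=1
[5] (1+0,1*2+1+8) = (1,11)
col: 3 vs 11

buggy=3 correct=11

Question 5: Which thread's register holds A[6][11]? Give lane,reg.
25,5

r: 6->gid=6,r8=0  c: 11->c8=1,tid=1,i&1=1
L=6*4+1=25  i=1*4+0*2+1=5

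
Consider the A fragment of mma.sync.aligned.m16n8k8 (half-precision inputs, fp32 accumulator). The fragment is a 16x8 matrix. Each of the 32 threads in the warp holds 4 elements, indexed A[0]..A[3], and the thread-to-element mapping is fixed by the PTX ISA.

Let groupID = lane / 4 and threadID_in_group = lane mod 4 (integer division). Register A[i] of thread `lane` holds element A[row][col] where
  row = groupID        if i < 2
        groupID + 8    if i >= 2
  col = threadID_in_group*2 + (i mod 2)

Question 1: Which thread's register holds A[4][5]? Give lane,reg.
r:4=>grp=4,rB=0  c:5=>tig=2,lo=1
L=4*4+2=18  i=0*2+1=1

18,1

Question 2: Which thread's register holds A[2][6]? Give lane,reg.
r:2=>grp=2,rB=0  c:6=>tig=3,lo=0
L=2*4+3=11  i=0*2+0=0

11,0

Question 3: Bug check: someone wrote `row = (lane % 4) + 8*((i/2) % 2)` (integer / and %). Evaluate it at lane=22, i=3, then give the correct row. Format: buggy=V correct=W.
buggy=10 correct=13

`(lane % 4) + 8*((i/2) % 2)`[22,3]=>10
lane 22=>22/4=5, 22 mod 4=2
i=3  r:5+8=>13  c:2·2+1=>5
row: 10 vs 13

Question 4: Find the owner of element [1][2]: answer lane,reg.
5,0

r: 1->gid=1,r8=0  c: 2->tid=1,i&1=0
L=1*4+1=5  i=0*2+0=0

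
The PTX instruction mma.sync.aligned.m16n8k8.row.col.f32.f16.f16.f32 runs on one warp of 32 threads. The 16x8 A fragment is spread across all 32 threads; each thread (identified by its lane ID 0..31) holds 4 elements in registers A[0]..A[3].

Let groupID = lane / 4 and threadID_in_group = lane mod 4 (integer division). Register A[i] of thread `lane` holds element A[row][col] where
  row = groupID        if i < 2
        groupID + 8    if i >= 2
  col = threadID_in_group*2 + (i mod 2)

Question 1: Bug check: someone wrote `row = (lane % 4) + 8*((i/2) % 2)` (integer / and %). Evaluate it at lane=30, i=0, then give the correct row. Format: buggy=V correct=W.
buggy=2 correct=7

`(lane % 4) + 8*((i/2) % 2)`[30,0]=>2
lane 30: grp=7 (30/4), tig=2 (30%4)
i=0: r=7+0=7, c=2*2+0=4
row: 2 vs 7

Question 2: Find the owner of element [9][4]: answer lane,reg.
r:9=>grp=1,rB=1  c:4=>tig=2,lo=0
L=1*4+2=6  i=1*2+0=2

6,2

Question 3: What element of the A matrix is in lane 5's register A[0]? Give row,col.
L=5⇒gr=5>>2=1, th=5&3=1
[0]⇒row 1+0=1  col 1·2+0=2

1,2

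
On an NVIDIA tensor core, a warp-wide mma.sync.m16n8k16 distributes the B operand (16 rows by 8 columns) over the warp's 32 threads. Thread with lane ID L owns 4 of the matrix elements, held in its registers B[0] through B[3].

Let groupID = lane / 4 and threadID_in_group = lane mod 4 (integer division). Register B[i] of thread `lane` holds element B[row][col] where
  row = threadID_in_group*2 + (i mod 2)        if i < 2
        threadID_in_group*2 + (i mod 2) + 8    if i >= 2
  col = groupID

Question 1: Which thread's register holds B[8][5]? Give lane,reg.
20,2

c:5=>grp=5  r:8=>rB=1,tig=0,lo=0
L=5*4+0=20  i=1*2+0=2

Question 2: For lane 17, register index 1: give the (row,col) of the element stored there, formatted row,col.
17: grp=4,tig=1
[1] (1*2+1+0,4) = (3,4)

3,4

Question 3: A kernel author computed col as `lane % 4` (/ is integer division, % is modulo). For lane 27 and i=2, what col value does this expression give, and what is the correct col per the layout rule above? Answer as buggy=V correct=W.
buggy=3 correct=6

`lane % 4`[27,2]->3
lane 27->27/4=6, 27 mod 4=3
i=2  r:2·3+0+8->14  c:6
col: 3 vs 6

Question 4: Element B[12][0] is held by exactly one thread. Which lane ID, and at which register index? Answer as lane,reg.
c=0→G=0  r=12→rhi=1,T=2,p=0
L=0*4+2=2  i=1*2+0=2

2,2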